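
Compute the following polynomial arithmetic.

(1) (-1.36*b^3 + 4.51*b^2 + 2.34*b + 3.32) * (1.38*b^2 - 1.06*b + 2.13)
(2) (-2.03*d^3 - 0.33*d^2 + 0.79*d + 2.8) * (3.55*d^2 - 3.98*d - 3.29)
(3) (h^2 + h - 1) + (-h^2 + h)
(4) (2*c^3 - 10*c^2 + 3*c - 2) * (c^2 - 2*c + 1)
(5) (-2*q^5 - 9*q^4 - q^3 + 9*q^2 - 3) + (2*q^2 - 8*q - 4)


(1) = -1.8768*b^5 + 7.6654*b^4 - 4.4482*b^3 + 11.7075*b^2 + 1.465*b + 7.0716
(2) = -7.2065*d^5 + 6.9079*d^4 + 10.7966*d^3 + 7.8815*d^2 - 13.7431*d - 9.212
(3) = 2*h - 1
(4) = 2*c^5 - 14*c^4 + 25*c^3 - 18*c^2 + 7*c - 2
(5) = -2*q^5 - 9*q^4 - q^3 + 11*q^2 - 8*q - 7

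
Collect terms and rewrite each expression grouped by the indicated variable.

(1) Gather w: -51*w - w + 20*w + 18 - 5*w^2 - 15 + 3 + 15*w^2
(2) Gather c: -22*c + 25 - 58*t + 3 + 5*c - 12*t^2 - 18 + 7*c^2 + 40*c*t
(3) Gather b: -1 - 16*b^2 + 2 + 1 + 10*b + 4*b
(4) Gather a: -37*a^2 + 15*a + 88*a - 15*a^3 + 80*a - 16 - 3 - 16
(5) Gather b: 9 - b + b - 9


(1) = 10*w^2 - 32*w + 6
(2) = 7*c^2 + c*(40*t - 17) - 12*t^2 - 58*t + 10
(3) = -16*b^2 + 14*b + 2
(4) = -15*a^3 - 37*a^2 + 183*a - 35
(5) = 0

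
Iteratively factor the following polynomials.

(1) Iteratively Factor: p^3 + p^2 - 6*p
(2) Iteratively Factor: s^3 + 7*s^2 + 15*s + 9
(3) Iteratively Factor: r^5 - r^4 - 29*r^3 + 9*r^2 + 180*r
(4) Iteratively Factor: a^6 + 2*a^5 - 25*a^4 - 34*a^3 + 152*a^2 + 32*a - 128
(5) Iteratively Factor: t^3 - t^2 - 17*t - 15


(1) = (p)*(p^2 + p - 6) = p*(p + 3)*(p - 2)
(2) = (s + 1)*(s^2 + 6*s + 9) = (s + 1)*(s + 3)*(s + 3)
(3) = (r + 4)*(r^4 - 5*r^3 - 9*r^2 + 45*r) = (r - 5)*(r + 4)*(r^3 - 9*r) = (r - 5)*(r - 3)*(r + 4)*(r^2 + 3*r) = r*(r - 5)*(r - 3)*(r + 4)*(r + 3)
(4) = (a + 4)*(a^5 - 2*a^4 - 17*a^3 + 34*a^2 + 16*a - 32) = (a + 1)*(a + 4)*(a^4 - 3*a^3 - 14*a^2 + 48*a - 32) = (a + 1)*(a + 4)^2*(a^3 - 7*a^2 + 14*a - 8) = (a - 1)*(a + 1)*(a + 4)^2*(a^2 - 6*a + 8) = (a - 4)*(a - 1)*(a + 1)*(a + 4)^2*(a - 2)
(5) = (t + 1)*(t^2 - 2*t - 15) = (t - 5)*(t + 1)*(t + 3)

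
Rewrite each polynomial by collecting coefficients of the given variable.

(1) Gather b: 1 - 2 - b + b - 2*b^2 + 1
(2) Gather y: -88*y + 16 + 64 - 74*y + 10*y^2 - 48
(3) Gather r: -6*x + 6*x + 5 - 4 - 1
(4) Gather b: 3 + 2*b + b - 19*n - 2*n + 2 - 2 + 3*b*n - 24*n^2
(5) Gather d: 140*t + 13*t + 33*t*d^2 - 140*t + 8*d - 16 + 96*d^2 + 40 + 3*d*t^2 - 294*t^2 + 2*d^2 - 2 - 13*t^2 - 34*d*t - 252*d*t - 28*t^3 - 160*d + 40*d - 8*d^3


(1) = -2*b^2
(2) = 10*y^2 - 162*y + 32
(3) = 0
(4) = b*(3*n + 3) - 24*n^2 - 21*n + 3
(5) = -8*d^3 + d^2*(33*t + 98) + d*(3*t^2 - 286*t - 112) - 28*t^3 - 307*t^2 + 13*t + 22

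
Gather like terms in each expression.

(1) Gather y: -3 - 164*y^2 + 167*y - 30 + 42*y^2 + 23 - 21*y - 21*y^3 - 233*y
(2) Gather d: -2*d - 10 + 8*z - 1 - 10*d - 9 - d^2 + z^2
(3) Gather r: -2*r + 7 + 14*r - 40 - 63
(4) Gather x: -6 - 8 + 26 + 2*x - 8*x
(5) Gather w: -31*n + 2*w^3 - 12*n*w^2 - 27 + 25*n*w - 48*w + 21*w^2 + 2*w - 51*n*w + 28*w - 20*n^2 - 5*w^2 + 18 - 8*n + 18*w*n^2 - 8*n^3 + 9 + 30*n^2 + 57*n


(1) = -21*y^3 - 122*y^2 - 87*y - 10
(2) = -d^2 - 12*d + z^2 + 8*z - 20
(3) = 12*r - 96
(4) = 12 - 6*x
(5) = -8*n^3 + 10*n^2 + 18*n + 2*w^3 + w^2*(16 - 12*n) + w*(18*n^2 - 26*n - 18)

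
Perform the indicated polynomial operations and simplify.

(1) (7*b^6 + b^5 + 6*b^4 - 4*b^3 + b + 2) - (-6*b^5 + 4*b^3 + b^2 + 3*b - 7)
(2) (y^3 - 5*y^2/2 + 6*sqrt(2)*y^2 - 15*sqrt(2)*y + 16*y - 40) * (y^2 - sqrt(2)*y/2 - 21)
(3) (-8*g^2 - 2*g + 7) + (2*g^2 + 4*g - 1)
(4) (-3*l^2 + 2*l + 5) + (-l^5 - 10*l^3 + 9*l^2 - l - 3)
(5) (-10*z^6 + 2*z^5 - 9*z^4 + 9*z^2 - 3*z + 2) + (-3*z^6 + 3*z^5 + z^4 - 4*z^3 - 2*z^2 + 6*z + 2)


(1) = 7*b^6 + 7*b^5 + 6*b^4 - 8*b^3 - b^2 - 2*b + 9
(2) = y^5 - 5*y^4/2 + 11*sqrt(2)*y^4/2 - 55*sqrt(2)*y^3/4 - 11*y^3 - 134*sqrt(2)*y^2 + 55*y^2/2 - 336*y + 335*sqrt(2)*y + 840
(3) = -6*g^2 + 2*g + 6
(4) = -l^5 - 10*l^3 + 6*l^2 + l + 2
(5) = -13*z^6 + 5*z^5 - 8*z^4 - 4*z^3 + 7*z^2 + 3*z + 4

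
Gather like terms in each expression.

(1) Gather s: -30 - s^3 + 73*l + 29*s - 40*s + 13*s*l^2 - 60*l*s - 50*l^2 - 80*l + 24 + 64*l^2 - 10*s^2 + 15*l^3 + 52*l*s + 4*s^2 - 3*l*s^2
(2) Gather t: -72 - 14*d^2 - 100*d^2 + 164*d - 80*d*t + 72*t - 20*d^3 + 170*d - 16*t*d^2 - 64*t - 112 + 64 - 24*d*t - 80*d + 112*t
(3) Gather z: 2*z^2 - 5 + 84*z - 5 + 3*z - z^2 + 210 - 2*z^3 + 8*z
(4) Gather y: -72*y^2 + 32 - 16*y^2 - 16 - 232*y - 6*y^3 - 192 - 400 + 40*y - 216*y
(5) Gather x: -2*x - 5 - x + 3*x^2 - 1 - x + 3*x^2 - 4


(1) = 15*l^3 + 14*l^2 - 7*l - s^3 + s^2*(-3*l - 6) + s*(13*l^2 - 8*l - 11) - 6
(2) = -20*d^3 - 114*d^2 + 254*d + t*(-16*d^2 - 104*d + 120) - 120
(3) = -2*z^3 + z^2 + 95*z + 200
(4) = -6*y^3 - 88*y^2 - 408*y - 576
(5) = 6*x^2 - 4*x - 10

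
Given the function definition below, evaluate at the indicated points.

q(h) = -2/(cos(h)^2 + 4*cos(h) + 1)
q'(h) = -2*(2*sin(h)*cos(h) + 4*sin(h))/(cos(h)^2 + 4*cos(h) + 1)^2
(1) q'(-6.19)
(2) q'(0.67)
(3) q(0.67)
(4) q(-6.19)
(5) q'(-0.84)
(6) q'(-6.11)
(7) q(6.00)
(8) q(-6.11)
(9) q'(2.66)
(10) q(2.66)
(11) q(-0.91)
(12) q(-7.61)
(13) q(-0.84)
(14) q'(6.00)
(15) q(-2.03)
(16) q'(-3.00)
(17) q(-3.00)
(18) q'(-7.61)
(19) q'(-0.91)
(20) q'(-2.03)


(1) = -0.03
(2) = -0.31
(3) = -0.42
(4) = -0.33
(5) = 0.47
(6) = -0.06
(7) = -0.35
(8) = -0.34
(9) = -0.67
(10) = 1.14
(11) = -0.52
(12) = -0.99
(13) = -0.49
(14) = 0.10
(15) = 3.47
(16) = 0.15
(17) = 1.01
(18) = 2.12
(19) = 0.56
(20) = 16.80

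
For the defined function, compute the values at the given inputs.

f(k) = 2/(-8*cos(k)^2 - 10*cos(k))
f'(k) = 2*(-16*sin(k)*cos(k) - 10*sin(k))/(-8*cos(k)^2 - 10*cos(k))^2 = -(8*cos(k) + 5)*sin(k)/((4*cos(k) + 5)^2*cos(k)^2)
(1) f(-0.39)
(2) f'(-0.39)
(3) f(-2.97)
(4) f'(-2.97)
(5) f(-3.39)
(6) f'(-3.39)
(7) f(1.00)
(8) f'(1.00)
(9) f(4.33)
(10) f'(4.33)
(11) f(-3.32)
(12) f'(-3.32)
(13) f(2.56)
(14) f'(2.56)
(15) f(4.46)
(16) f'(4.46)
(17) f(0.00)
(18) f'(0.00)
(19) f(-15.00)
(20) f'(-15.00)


(1) = -0.12
(2) = 0.07
(3) = 0.96
(4) = -0.45
(5) = 0.92
(6) = 0.57
(7) = -0.26
(8) = -0.52
(9) = 0.76
(10) = 1.09
(11) = 0.96
(12) = 0.47
(13) = 0.72
(14) = 0.48
(15) = 1.00
(16) = 2.91
(17) = -0.11
(18) = 0.00
(19) = 0.67
(20) = -0.32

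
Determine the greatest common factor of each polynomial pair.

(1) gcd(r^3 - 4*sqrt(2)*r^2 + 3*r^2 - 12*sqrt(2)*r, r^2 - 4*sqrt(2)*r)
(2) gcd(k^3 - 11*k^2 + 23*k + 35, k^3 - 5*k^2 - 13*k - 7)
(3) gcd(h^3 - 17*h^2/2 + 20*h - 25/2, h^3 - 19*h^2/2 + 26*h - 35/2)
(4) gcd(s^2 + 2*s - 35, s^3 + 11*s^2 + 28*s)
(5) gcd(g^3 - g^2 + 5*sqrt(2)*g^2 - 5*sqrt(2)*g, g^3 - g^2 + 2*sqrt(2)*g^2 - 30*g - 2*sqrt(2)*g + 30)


(1) = gcd(r*(r + 3)*(r - 4*sqrt(2)), r*(r - 4*sqrt(2))) = r^2 - 4*sqrt(2)*r
(2) = k^2 - 6*k - 7
(3) = gcd((h - 5)*(h - 5/2)*(h - 1), (h - 5)*(h - 7/2)*(h - 1)) = h^2 - 6*h + 5
(4) = gcd((s - 5)*(s + 7), s*(s + 4)*(s + 7)) = s + 7
(5) = g^2 + g*(-1 + 5*sqrt(2)) - 5*sqrt(2)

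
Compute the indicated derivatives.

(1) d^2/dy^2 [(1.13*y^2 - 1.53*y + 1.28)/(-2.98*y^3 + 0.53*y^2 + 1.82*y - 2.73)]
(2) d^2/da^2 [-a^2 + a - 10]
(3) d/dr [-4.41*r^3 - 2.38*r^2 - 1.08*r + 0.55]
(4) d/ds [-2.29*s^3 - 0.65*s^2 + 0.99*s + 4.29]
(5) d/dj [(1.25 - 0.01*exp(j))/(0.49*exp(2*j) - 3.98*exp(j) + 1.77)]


(1) = (-20.069704*y^6 + 81.522072*y^5 - 187.673844*y^4 + 180.683906*y^3 - 119.67999*y^2 + 68.354286*y - 13.823446)/(26.463592*y^9 - 14.119836*y^8 - 45.975738*y^7 + 89.828647*y^6 + 2.20857*y^5 - 91.804713*y^4 + 76.400506*y^3 + 15.278445*y^2 - 40.692834*y + 20.346417)
(2) = -2
(3) = -13.23*r^2 - 4.76*r - 1.08
(4) = -6.87*s^2 - 1.3*s + 0.99
(5) = (0.0049*exp(2*j) - 1.225*exp(j) + 4.9573)*exp(j)/(0.2401*exp(4*j) - 3.9004*exp(3*j) + 17.575*exp(2*j) - 14.0892*exp(j) + 3.1329)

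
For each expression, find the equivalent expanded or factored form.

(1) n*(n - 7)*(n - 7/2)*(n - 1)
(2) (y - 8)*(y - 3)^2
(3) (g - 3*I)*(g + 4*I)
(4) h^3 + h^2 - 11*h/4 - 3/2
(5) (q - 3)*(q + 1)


(1) = n^4 - 23*n^3/2 + 35*n^2 - 49*n/2
(2) = y^3 - 14*y^2 + 57*y - 72
(3) = g^2 + I*g + 12
(4) = (h - 3/2)*(h + 1/2)*(h + 2)
(5) = q^2 - 2*q - 3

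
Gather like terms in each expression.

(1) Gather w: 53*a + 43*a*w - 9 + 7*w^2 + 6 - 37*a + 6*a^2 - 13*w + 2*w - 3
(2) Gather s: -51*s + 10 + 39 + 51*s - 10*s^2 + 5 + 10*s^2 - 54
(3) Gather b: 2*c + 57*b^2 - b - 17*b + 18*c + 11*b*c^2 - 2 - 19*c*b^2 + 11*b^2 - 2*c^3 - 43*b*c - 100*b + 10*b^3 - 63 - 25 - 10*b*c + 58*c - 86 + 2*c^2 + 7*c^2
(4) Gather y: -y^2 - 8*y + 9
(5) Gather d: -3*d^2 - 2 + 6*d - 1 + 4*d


(1) = 6*a^2 + 16*a + 7*w^2 + w*(43*a - 11) - 6
(2) = 0
(3) = 10*b^3 + b^2*(68 - 19*c) + b*(11*c^2 - 53*c - 118) - 2*c^3 + 9*c^2 + 78*c - 176
(4) = -y^2 - 8*y + 9
(5) = -3*d^2 + 10*d - 3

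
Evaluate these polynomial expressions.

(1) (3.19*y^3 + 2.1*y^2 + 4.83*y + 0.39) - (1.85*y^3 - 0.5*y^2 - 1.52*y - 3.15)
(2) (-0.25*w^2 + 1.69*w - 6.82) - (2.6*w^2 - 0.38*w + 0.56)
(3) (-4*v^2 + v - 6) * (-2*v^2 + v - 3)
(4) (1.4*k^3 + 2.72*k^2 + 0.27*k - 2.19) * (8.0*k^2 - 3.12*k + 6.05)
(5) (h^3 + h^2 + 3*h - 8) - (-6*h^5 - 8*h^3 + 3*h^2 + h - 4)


(1) = 1.34*y^3 + 2.6*y^2 + 6.35*y + 3.54
(2) = -2.85*w^2 + 2.07*w - 7.38
(3) = 8*v^4 - 6*v^3 + 25*v^2 - 9*v + 18
(4) = 11.2*k^5 + 17.392*k^4 + 2.1436*k^3 - 1.9064*k^2 + 8.4663*k - 13.2495
(5) = 6*h^5 + 9*h^3 - 2*h^2 + 2*h - 4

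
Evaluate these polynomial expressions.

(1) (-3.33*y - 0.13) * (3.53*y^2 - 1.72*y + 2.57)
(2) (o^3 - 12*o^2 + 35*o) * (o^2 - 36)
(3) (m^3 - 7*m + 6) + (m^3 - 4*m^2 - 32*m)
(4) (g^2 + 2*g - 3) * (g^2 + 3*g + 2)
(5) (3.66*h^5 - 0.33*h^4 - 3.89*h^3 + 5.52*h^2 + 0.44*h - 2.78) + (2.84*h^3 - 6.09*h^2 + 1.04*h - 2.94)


(1) = -11.7549*y^3 + 5.2687*y^2 - 8.3345*y - 0.3341
(2) = o^5 - 12*o^4 - o^3 + 432*o^2 - 1260*o
(3) = 2*m^3 - 4*m^2 - 39*m + 6
(4) = g^4 + 5*g^3 + 5*g^2 - 5*g - 6
(5) = 3.66*h^5 - 0.33*h^4 - 1.05*h^3 - 0.57*h^2 + 1.48*h - 5.72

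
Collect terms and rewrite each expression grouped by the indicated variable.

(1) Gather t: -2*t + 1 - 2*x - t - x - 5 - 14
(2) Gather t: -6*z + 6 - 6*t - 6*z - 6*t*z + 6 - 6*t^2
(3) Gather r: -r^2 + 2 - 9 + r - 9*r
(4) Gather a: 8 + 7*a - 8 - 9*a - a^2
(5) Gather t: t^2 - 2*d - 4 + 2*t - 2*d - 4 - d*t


(1) = -3*t - 3*x - 18
(2) = -6*t^2 + t*(-6*z - 6) - 12*z + 12
(3) = -r^2 - 8*r - 7
(4) = -a^2 - 2*a
(5) = -4*d + t^2 + t*(2 - d) - 8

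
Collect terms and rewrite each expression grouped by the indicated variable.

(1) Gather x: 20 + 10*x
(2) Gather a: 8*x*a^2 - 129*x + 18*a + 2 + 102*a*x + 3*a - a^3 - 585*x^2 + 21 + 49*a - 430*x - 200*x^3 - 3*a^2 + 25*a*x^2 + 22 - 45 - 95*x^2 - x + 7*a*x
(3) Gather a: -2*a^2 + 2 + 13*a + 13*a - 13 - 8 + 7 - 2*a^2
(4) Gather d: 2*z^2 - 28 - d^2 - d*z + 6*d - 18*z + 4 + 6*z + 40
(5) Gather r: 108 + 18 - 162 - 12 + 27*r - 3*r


(1) = 10*x + 20
(2) = -a^3 + a^2*(8*x - 3) + a*(25*x^2 + 109*x + 70) - 200*x^3 - 680*x^2 - 560*x
(3) = -4*a^2 + 26*a - 12
(4) = -d^2 + d*(6 - z) + 2*z^2 - 12*z + 16
(5) = 24*r - 48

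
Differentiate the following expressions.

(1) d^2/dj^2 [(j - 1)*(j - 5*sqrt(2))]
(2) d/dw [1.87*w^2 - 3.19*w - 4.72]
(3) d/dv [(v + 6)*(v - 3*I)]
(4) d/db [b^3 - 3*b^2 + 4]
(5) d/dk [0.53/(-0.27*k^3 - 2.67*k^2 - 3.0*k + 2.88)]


(1) = 2
(2) = 3.74*w - 3.19
(3) = 2*v + 6 - 3*I
(4) = 3*b*(b - 2)
(5) = (0.4293*k^2 + 2.8302*k + 1.59)/(0.27*k^3 + 2.67*k^2 + 3.0*k - 2.88)^2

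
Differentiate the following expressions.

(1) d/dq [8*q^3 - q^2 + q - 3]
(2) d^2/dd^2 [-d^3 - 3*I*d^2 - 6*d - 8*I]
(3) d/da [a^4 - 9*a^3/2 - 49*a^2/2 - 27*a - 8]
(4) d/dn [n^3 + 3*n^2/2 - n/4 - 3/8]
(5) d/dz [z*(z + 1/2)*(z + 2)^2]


(1) = 24*q^2 - 2*q + 1
(2) = -6*d - 6*I
(3) = 4*a^3 - 27*a^2/2 - 49*a - 27
(4) = 3*n^2 + 3*n - 1/4
(5) = 4*z^3 + 27*z^2/2 + 12*z + 2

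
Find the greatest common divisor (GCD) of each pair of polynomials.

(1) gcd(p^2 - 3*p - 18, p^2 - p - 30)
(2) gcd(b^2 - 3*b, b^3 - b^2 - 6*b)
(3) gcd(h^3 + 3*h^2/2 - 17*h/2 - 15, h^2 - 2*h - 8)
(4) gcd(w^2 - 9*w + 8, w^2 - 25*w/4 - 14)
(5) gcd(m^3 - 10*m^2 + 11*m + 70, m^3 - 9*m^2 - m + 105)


(1) = gcd((p - 6)*(p + 3), (p - 6)*(p + 5)) = p - 6
(2) = b^2 - 3*b
(3) = h + 2
(4) = w - 8
(5) = m^2 - 12*m + 35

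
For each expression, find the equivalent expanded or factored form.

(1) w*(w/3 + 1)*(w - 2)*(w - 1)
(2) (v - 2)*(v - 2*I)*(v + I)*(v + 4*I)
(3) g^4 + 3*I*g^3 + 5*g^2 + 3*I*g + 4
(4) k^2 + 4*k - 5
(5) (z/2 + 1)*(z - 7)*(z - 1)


(1) = w^4/3 - 7*w^2/3 + 2*w
(2) = v^4 - 2*v^3 + 3*I*v^3 + 6*v^2 - 6*I*v^2 - 12*v + 8*I*v - 16*I
(3) = (g - I)^2*(g + I)*(g + 4*I)
(4) = (k - 1)*(k + 5)
(5) = z^3/2 - 3*z^2 - 9*z/2 + 7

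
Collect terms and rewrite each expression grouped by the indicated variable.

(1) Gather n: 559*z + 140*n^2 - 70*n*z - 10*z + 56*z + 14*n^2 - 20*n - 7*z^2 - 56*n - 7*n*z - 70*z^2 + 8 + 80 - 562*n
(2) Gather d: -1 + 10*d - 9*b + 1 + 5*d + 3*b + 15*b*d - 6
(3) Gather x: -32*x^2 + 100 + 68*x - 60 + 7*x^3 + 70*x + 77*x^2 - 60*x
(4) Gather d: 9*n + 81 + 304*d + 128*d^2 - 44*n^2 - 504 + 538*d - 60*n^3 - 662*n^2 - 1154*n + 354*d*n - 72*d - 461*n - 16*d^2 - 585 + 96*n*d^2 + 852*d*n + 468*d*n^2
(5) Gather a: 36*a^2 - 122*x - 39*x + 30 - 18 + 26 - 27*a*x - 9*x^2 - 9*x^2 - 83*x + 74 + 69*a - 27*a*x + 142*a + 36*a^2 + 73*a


(1) = 154*n^2 + n*(-77*z - 638) - 77*z^2 + 605*z + 88
(2) = -6*b + d*(15*b + 15) - 6
(3) = 7*x^3 + 45*x^2 + 78*x + 40
(4) = d^2*(96*n + 112) + d*(468*n^2 + 1206*n + 770) - 60*n^3 - 706*n^2 - 1606*n - 1008
(5) = 72*a^2 + a*(284 - 54*x) - 18*x^2 - 244*x + 112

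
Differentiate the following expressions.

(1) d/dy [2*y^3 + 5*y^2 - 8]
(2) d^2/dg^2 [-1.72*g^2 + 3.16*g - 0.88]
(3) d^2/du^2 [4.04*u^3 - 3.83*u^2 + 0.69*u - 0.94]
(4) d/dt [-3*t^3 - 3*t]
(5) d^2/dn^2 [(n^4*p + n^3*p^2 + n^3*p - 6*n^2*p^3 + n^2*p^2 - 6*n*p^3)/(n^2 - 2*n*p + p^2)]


(1) = 2*y*(3*y + 5)
(2) = -3.44000000000000
(3) = 24.24*u - 7.66
(4) = -9*t^2 - 3
(5) = 2*p*(n^4 - 4*n^3*p + 6*n^2*p^2 - 9*n*p^3 - n*p^2 - 6*p^4 - 11*p^3)/(n^4 - 4*n^3*p + 6*n^2*p^2 - 4*n*p^3 + p^4)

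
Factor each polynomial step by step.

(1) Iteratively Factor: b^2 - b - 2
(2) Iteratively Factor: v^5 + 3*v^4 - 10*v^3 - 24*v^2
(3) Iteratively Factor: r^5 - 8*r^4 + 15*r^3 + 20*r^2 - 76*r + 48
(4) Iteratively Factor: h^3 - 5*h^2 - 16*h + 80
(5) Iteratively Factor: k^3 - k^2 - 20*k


(1) = (b + 1)*(b - 2)
(2) = (v + 2)*(v^4 + v^3 - 12*v^2) = v*(v + 2)*(v^3 + v^2 - 12*v) = v*(v + 2)*(v + 4)*(v^2 - 3*v) = v^2*(v + 2)*(v + 4)*(v - 3)
(3) = (r + 2)*(r^4 - 10*r^3 + 35*r^2 - 50*r + 24) = (r - 4)*(r + 2)*(r^3 - 6*r^2 + 11*r - 6) = (r - 4)*(r - 1)*(r + 2)*(r^2 - 5*r + 6) = (r - 4)*(r - 3)*(r - 1)*(r + 2)*(r - 2)
(4) = (h - 5)*(h^2 - 16) = (h - 5)*(h - 4)*(h + 4)
(5) = (k)*(k^2 - k - 20) = k*(k + 4)*(k - 5)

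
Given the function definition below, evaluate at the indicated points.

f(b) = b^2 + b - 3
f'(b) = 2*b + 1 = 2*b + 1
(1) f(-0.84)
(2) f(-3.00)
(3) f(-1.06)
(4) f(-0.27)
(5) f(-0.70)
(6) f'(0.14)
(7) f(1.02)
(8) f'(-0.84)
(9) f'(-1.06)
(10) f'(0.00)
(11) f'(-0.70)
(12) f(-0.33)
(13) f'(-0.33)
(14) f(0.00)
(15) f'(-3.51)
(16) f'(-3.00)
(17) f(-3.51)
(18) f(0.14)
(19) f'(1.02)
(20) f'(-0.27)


(1) = -3.13
(2) = 3.00
(3) = -2.94
(4) = -3.20
(5) = -3.21
(6) = 1.28
(7) = -0.94
(8) = -0.68
(9) = -1.12
(10) = 1.00
(11) = -0.40
(12) = -3.22
(13) = 0.34
(14) = -3.00
(15) = -6.02
(16) = -5.00
(17) = 5.81
(18) = -2.84
(19) = 3.04
(20) = 0.46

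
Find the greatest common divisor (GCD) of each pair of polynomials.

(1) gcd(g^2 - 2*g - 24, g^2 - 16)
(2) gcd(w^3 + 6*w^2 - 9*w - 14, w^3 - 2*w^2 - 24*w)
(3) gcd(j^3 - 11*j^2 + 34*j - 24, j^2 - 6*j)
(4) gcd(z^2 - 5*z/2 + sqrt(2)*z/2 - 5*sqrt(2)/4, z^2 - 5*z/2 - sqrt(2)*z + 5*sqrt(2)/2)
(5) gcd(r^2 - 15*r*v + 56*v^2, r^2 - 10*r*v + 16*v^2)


(1) = g + 4
(2) = gcd((w - 2)*(w + 1)*(w + 7), w*(w - 6)*(w + 4)) = 1
(3) = j - 6
(4) = gcd((z - 5/2)*(z + sqrt(2)/2), (z - 5/2)*(z - sqrt(2))) = z - 5/2
(5) = gcd((r - 8*v)*(r - 7*v), (r - 8*v)*(r - 2*v)) = r - 8*v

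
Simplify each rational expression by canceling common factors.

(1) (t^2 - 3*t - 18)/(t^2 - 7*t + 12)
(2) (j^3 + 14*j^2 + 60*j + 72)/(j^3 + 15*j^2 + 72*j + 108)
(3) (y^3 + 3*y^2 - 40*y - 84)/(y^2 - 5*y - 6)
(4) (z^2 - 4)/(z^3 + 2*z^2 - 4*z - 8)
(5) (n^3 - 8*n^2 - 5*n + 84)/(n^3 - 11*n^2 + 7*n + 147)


(1) = (t^2 - 3*t - 18)/(t^2 - 7*t + 12)
(2) = (j + 2)/(j + 3)
(3) = (y^2 + 9*y + 14)/(y + 1)
(4) = 1/(z + 2)
(5) = (n - 4)/(n - 7)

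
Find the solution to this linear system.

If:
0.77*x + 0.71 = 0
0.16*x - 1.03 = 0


Then:
No Solution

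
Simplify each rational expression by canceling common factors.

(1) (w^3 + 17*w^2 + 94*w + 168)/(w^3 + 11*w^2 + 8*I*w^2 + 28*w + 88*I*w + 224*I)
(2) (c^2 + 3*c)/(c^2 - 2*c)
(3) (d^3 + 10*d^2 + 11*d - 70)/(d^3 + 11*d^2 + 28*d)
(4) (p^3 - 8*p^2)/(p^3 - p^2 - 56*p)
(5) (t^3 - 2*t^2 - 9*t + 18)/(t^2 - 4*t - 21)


(1) = (w + 6)/(w + 8*I)
(2) = (c + 3)/(c - 2)
(3) = (d^2 + 3*d - 10)/(d^2 + 4*d)
(4) = p/(p + 7)
(5) = (t^2 - 5*t + 6)/(t - 7)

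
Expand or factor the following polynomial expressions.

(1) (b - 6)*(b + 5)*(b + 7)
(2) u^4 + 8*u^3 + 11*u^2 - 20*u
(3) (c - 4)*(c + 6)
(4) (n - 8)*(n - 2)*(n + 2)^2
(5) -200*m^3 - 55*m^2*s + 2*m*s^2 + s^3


(1) = b^3 + 6*b^2 - 37*b - 210
(2) = u*(u - 1)*(u + 4)*(u + 5)
(3) = c^2 + 2*c - 24
(4) = n^4 - 6*n^3 - 20*n^2 + 24*n + 64
(5) = (-8*m + s)*(5*m + s)^2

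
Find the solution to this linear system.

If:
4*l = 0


Then:
l = 0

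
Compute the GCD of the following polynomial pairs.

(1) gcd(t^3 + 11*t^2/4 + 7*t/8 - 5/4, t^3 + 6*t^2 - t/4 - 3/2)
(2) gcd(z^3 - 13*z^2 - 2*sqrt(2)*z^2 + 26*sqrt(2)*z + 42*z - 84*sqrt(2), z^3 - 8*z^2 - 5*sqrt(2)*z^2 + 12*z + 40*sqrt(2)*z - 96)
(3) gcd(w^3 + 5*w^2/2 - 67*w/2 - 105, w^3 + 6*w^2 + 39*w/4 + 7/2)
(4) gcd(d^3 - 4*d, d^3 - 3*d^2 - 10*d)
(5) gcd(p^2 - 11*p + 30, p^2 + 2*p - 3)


(1) = gcd((t - 1/2)*(t + 5/4)*(t + 2), (t - 1/2)*(t + 1/2)*(t + 6)) = t - 1/2
(2) = z - 2*sqrt(2)
(3) = w + 7/2
(4) = gcd(d*(d - 2)*(d + 2), d*(d - 5)*(d + 2)) = d^2 + 2*d
(5) = gcd((p - 6)*(p - 5), (p - 1)*(p + 3)) = 1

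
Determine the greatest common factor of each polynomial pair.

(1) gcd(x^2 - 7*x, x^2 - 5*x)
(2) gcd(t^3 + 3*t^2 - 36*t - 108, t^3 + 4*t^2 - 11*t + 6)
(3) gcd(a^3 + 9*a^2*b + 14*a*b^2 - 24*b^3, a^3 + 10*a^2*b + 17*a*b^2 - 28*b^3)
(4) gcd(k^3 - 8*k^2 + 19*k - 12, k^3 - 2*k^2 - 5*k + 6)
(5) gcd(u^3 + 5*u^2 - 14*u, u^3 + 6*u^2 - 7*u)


(1) = x
(2) = t + 6
(3) = gcd((a - b)*(a + 4*b)*(a + 6*b), (a - b)*(a + 4*b)*(a + 7*b)) = a^2 + 3*a*b - 4*b^2
(4) = k^2 - 4*k + 3
(5) = gcd(u*(u - 2)*(u + 7), u*(u - 1)*(u + 7)) = u^2 + 7*u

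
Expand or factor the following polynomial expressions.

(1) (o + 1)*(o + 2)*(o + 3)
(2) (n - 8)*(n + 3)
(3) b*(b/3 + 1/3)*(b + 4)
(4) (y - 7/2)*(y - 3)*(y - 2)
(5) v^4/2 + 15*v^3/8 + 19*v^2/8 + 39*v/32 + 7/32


(1) = o^3 + 6*o^2 + 11*o + 6
(2) = n^2 - 5*n - 24
(3) = b^3/3 + 5*b^2/3 + 4*b/3
(4) = y^3 - 17*y^2/2 + 47*y/2 - 21
(5) = (v/2 + 1/4)*(v + 1/2)*(v + 1)*(v + 7/4)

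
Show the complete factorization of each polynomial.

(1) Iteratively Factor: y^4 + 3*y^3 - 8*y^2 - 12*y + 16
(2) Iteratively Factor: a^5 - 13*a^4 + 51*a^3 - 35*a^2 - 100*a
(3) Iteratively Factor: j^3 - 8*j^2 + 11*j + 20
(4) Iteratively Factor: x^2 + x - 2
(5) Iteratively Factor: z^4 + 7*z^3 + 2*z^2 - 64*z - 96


(1) = (y - 2)*(y^3 + 5*y^2 + 2*y - 8) = (y - 2)*(y + 4)*(y^2 + y - 2) = (y - 2)*(y + 2)*(y + 4)*(y - 1)
(2) = (a - 5)*(a^4 - 8*a^3 + 11*a^2 + 20*a) = (a - 5)^2*(a^3 - 3*a^2 - 4*a) = (a - 5)^2*(a + 1)*(a^2 - 4*a) = a*(a - 5)^2*(a + 1)*(a - 4)
(3) = (j - 4)*(j^2 - 4*j - 5) = (j - 4)*(j + 1)*(j - 5)
(4) = (x + 2)*(x - 1)
(5) = (z + 4)*(z^3 + 3*z^2 - 10*z - 24) = (z - 3)*(z + 4)*(z^2 + 6*z + 8) = (z - 3)*(z + 2)*(z + 4)*(z + 4)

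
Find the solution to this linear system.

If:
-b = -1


Then:
b = 1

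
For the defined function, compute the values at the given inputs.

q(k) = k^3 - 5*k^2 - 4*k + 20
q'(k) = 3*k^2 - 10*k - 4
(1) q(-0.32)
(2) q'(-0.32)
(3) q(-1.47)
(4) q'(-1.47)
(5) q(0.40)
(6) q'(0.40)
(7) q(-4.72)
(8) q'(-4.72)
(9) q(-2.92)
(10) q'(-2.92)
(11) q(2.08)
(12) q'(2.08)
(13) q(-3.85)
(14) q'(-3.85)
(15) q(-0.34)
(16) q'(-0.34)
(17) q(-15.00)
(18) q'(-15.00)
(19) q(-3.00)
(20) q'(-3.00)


(1) = 20.74
(2) = -0.49
(3) = 11.90
(4) = 17.18
(5) = 17.66
(6) = -7.52
(7) = -177.67
(8) = 110.04
(9) = -35.85
(10) = 50.78
(11) = -0.95
(12) = -11.82
(13) = -95.78
(14) = 78.97
(15) = 20.74
(16) = -0.25
(17) = -4420.00
(18) = 821.00
(19) = -40.00
(20) = 53.00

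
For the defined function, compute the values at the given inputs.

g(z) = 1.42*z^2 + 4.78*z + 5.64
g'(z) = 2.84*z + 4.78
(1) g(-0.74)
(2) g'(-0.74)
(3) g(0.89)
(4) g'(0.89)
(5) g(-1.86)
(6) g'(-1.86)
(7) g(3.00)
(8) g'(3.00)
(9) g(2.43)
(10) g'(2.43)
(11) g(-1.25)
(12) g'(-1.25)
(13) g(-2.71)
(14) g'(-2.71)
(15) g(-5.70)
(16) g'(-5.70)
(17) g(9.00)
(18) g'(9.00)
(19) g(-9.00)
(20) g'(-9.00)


(1) = 2.88
(2) = 2.68
(3) = 11.02
(4) = 7.31
(5) = 1.66
(6) = -0.50
(7) = 32.76
(8) = 13.30
(9) = 25.64
(10) = 11.68
(11) = 1.88
(12) = 1.23
(13) = 3.11
(14) = -2.92
(15) = 24.53
(16) = -11.41
(17) = 163.68
(18) = 30.34
(19) = 77.64
(20) = -20.78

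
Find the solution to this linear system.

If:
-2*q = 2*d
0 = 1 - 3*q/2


Then:
d = -2/3
q = 2/3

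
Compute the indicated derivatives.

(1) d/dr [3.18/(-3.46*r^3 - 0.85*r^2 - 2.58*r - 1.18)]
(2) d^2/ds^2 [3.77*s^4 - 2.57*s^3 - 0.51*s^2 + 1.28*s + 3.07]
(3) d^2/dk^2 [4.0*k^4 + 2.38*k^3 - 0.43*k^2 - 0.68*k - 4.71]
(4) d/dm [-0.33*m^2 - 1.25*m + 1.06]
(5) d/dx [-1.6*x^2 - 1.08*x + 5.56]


(1) = (33.0084*r^2 + 5.406*r + 8.2044)/(3.46*r^3 + 0.85*r^2 + 2.58*r + 1.18)^2
(2) = 45.24*s^2 - 15.42*s - 1.02
(3) = 48.0*k^2 + 14.28*k - 0.86
(4) = -0.66*m - 1.25
(5) = -3.2*x - 1.08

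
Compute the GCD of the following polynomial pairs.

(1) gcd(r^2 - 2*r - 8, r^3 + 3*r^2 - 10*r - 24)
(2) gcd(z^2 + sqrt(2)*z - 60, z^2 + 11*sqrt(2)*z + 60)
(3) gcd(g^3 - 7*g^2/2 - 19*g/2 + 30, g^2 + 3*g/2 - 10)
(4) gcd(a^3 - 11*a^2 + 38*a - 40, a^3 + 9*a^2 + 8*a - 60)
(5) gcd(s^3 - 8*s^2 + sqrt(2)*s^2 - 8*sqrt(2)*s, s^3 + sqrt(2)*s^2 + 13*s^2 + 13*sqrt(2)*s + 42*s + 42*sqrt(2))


(1) = r + 2
(2) = gcd((z - 5*sqrt(2))*(z + 6*sqrt(2)), (z + 5*sqrt(2))*(z + 6*sqrt(2))) = z + 6*sqrt(2)
(3) = gcd((g - 4)*(g - 5/2)*(g + 3), (g - 5/2)*(g + 4)) = g - 5/2
(4) = gcd((a - 5)*(a - 4)*(a - 2), (a - 2)*(a + 5)*(a + 6)) = a - 2
(5) = gcd(s*(s - 8)*(s + sqrt(2)), (s + 6)*(s + 7)*(s + sqrt(2))) = s + sqrt(2)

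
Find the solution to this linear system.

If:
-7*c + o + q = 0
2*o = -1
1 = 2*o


Then:
No Solution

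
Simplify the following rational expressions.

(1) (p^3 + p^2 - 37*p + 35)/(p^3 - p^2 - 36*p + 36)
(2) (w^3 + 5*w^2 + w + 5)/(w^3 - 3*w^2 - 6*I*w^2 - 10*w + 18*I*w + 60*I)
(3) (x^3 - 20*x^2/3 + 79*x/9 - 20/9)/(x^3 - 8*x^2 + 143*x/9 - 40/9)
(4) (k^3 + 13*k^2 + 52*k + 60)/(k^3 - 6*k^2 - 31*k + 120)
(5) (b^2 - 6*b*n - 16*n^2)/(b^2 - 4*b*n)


(1) = (p^2 + 2*p - 35)/(p^2 - 36)
(2) = (w^3 + 5*w^2 + w + 5)/(w^3 + w^2*(-3 - 6*I) + w*(-10 + 18*I) + 60*I)
(3) = (3*x - 4)/(3*x - 8)
(4) = (k^2 + 8*k + 12)/(k^2 - 11*k + 24)
(5) = (b^2 - 6*b*n - 16*n^2)/(b^2 - 4*b*n)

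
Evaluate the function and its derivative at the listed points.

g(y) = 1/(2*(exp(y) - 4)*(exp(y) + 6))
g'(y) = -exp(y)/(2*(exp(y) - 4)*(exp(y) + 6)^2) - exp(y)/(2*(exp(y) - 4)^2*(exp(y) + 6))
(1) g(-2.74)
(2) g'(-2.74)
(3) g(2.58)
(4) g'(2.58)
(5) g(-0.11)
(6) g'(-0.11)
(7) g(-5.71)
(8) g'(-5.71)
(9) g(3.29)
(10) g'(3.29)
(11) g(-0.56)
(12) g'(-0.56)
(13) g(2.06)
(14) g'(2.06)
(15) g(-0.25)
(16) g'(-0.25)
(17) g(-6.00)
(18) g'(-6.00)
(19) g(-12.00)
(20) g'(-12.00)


(1) = -0.02
(2) = -0.00
(3) = 0.00
(4) = -0.01
(5) = -0.02
(6) = -0.00
(7) = -0.02
(8) = -0.00
(9) = 0.00
(10) = -0.00
(11) = -0.02
(12) = -0.00
(13) = 0.01
(14) = -0.02
(15) = -0.02
(16) = -0.00
(17) = -0.02
(18) = -0.00
(19) = -0.02
(20) = -0.00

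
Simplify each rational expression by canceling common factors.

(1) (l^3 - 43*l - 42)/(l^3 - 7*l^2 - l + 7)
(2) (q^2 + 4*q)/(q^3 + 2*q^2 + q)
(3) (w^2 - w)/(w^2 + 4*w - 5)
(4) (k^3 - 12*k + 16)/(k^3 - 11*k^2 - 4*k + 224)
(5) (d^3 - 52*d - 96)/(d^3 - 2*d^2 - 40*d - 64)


(1) = (l + 6)/(l - 1)
(2) = (q + 4)/(q^2 + 2*q + 1)
(3) = w/(w + 5)
(4) = (k^2 - 4*k + 4)/(k^2 - 15*k + 56)
(5) = (d + 6)/(d + 4)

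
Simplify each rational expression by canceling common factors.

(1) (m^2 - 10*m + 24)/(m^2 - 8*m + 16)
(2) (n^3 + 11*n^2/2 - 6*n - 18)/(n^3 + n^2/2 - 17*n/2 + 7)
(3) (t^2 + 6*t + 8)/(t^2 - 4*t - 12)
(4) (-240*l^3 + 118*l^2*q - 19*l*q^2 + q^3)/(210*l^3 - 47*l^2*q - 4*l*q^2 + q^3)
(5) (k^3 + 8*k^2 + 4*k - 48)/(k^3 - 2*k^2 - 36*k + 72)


(1) = (m - 6)/(m - 4)
(2) = (2*n^2 + 15*n + 18)/(2*n^2 + 5*n - 7)
(3) = (t + 4)/(t - 6)
(4) = (-8*l + q)/(7*l + q)
(5) = (k + 4)/(k - 6)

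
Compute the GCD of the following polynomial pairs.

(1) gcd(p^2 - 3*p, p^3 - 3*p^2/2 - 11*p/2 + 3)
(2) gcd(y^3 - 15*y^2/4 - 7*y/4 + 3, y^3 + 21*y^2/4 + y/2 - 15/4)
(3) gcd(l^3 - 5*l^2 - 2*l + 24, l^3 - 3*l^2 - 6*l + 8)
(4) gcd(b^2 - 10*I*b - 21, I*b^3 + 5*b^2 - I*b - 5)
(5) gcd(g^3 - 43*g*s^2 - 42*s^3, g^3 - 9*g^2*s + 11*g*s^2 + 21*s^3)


(1) = p - 3
(2) = gcd((y - 4)*(y - 3/4)*(y + 1), (y - 3/4)*(y + 1)*(y + 5)) = y^2 + y/4 - 3/4
(3) = l^2 - 2*l - 8
(4) = gcd((b - 7*I)*(b - 3*I), (b - 1)*(b - 5*I)*(I*b + I)) = 1
(5) = -g^2 + 6*g*s + 7*s^2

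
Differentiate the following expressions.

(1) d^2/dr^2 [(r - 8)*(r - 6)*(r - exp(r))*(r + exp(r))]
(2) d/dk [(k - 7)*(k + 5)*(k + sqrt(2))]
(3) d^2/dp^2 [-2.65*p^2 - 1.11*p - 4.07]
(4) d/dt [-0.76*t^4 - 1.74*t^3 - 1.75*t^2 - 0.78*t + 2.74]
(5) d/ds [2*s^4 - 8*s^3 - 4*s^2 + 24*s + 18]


(1) = -4*r^2*exp(2*r) + 12*r^2 + 48*r*exp(2*r) - 84*r - 138*exp(2*r) + 96
(2) = 3*k^2 - 4*k + 2*sqrt(2)*k - 35 - 2*sqrt(2)
(3) = -5.30000000000000
(4) = -3.04*t^3 - 5.22*t^2 - 3.5*t - 0.78
(5) = 8*s^3 - 24*s^2 - 8*s + 24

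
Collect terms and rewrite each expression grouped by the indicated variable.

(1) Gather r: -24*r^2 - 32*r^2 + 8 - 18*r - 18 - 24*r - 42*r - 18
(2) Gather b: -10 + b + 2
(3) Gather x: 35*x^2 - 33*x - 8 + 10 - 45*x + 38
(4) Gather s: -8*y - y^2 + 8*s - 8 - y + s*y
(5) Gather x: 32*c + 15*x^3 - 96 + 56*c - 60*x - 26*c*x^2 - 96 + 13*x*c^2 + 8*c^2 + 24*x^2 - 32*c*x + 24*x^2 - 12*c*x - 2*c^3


(1) = -56*r^2 - 84*r - 28
(2) = b - 8
(3) = 35*x^2 - 78*x + 40
(4) = s*(y + 8) - y^2 - 9*y - 8
(5) = -2*c^3 + 8*c^2 + 88*c + 15*x^3 + x^2*(48 - 26*c) + x*(13*c^2 - 44*c - 60) - 192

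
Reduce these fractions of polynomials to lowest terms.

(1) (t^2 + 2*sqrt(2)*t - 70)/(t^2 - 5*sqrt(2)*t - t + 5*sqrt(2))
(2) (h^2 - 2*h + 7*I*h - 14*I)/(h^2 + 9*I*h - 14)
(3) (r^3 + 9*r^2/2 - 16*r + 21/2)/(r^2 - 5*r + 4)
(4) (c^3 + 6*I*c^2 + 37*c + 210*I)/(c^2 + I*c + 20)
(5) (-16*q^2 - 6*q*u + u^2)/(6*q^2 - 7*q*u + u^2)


(1) = (t + 7*sqrt(2))/(t - 1)
(2) = (h - 2)/(h + 2*I)
(3) = (2*r^2 + 11*r - 21)/(2*r - 8)
(4) = (c^2 + I*c + 42)/(c - 4*I)
(5) = (-16*q^2 - 6*q*u + u^2)/(6*q^2 - 7*q*u + u^2)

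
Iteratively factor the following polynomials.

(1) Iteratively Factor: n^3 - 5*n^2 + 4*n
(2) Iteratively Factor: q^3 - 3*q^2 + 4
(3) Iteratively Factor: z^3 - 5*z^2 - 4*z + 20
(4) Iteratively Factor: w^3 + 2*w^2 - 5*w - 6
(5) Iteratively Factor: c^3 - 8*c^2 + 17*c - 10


(1) = (n - 4)*(n^2 - n) = (n - 4)*(n - 1)*(n)
(2) = (q - 2)*(q^2 - q - 2) = (q - 2)*(q + 1)*(q - 2)
(3) = (z + 2)*(z^2 - 7*z + 10) = (z - 2)*(z + 2)*(z - 5)
(4) = (w + 3)*(w^2 - w - 2) = (w + 1)*(w + 3)*(w - 2)
(5) = (c - 1)*(c^2 - 7*c + 10) = (c - 5)*(c - 1)*(c - 2)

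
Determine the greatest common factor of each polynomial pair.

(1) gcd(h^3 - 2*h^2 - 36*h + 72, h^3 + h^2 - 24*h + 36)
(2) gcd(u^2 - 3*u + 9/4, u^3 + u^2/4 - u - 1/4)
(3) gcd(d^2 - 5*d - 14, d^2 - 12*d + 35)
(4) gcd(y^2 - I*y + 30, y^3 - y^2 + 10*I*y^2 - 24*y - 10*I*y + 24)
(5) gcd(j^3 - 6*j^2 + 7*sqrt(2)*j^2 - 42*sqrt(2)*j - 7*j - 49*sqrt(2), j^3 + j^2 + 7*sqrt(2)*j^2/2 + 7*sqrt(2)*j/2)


(1) = gcd((h - 6)*(h - 2)*(h + 6), (h - 3)*(h - 2)*(h + 6)) = h^2 + 4*h - 12
(2) = gcd((u - 3/2)^2, (u - 1)*(u + 1/4)*(u + 1)) = 1
(3) = gcd((d - 7)*(d + 2), (d - 7)*(d - 5)) = d - 7
(4) = gcd((y - 6*I)*(y + 5*I), (y - 1)*(y + 4*I)*(y + 6*I)) = 1
(5) = j + 1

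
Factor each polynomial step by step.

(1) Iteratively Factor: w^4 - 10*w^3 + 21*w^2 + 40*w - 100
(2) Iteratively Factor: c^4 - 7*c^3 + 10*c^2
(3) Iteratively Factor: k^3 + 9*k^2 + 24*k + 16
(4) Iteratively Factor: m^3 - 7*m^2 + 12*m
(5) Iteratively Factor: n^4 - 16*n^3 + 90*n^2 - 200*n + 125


(1) = (w - 5)*(w^3 - 5*w^2 - 4*w + 20) = (w - 5)*(w - 2)*(w^2 - 3*w - 10) = (w - 5)^2*(w - 2)*(w + 2)
(2) = (c)*(c^3 - 7*c^2 + 10*c) = c*(c - 2)*(c^2 - 5*c) = c*(c - 5)*(c - 2)*(c)
(3) = (k + 4)*(k^2 + 5*k + 4) = (k + 1)*(k + 4)*(k + 4)
(4) = (m - 4)*(m^2 - 3*m) = (m - 4)*(m - 3)*(m)
(5) = (n - 5)*(n^3 - 11*n^2 + 35*n - 25) = (n - 5)^2*(n^2 - 6*n + 5) = (n - 5)^3*(n - 1)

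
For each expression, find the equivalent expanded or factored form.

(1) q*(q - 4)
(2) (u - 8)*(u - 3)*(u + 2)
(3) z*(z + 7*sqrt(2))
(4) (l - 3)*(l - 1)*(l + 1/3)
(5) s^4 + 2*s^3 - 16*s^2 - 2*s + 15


(1) = q^2 - 4*q
(2) = u^3 - 9*u^2 + 2*u + 48
(3) = z^2 + 7*sqrt(2)*z
(4) = l^3 - 11*l^2/3 + 5*l/3 + 1
(5) = (s - 3)*(s - 1)*(s + 1)*(s + 5)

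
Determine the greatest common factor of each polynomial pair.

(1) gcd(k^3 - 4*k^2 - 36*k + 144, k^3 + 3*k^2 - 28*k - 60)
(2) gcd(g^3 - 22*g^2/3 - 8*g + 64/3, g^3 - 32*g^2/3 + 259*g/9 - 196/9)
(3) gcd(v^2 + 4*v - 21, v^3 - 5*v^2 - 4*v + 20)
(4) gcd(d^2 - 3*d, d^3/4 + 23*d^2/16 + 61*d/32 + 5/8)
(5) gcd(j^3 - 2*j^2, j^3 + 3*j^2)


(1) = gcd((k - 6)*(k - 4)*(k + 6), (k - 5)*(k + 2)*(k + 6)) = k + 6
(2) = g - 4/3
(3) = gcd((v - 3)*(v + 7), (v - 5)*(v - 2)*(v + 2)) = 1
(4) = gcd(d*(d - 3), (d/4 + 1)*(d + 1/2)*(d + 5/4)) = 1
(5) = j^2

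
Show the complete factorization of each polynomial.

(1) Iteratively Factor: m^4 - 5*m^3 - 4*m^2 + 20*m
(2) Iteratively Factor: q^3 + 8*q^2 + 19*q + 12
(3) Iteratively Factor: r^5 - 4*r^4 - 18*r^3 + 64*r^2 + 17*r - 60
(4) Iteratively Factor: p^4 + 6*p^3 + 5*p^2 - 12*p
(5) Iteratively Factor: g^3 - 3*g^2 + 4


(1) = (m - 5)*(m^3 - 4*m) = m*(m - 5)*(m^2 - 4) = m*(m - 5)*(m - 2)*(m + 2)
(2) = (q + 3)*(q^2 + 5*q + 4) = (q + 1)*(q + 3)*(q + 4)
(3) = (r - 1)*(r^4 - 3*r^3 - 21*r^2 + 43*r + 60) = (r - 3)*(r - 1)*(r^3 - 21*r - 20) = (r - 5)*(r - 3)*(r - 1)*(r^2 + 5*r + 4) = (r - 5)*(r - 3)*(r - 1)*(r + 1)*(r + 4)
(4) = (p - 1)*(p^3 + 7*p^2 + 12*p) = p*(p - 1)*(p^2 + 7*p + 12) = p*(p - 1)*(p + 3)*(p + 4)
(5) = (g - 2)*(g^2 - g - 2) = (g - 2)^2*(g + 1)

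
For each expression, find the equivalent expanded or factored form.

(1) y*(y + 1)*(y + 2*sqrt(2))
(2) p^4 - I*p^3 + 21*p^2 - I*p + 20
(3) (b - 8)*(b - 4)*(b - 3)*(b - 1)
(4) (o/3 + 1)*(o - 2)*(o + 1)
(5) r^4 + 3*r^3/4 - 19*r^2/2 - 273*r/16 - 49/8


(1) = y^3 + y^2 + 2*sqrt(2)*y^2 + 2*sqrt(2)*y
(2) = (p - 5*I)*(p - I)*(p + I)*(p + 4*I)
(3) = b^4 - 16*b^3 + 83*b^2 - 164*b + 96
(4) = o^3/3 + 2*o^2/3 - 5*o/3 - 2
(5) = (r - 7/2)*(r + 1/2)*(r + 7/4)*(r + 2)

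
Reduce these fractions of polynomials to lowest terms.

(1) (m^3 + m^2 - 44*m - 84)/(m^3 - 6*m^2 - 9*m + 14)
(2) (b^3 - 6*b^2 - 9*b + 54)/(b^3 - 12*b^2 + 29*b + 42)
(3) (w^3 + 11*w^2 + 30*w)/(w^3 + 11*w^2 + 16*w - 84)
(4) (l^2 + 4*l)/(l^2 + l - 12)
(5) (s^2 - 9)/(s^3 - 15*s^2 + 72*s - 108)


(1) = (m + 6)/(m - 1)
(2) = (b^2 - 9)/(b^2 - 6*b - 7)
(3) = (w^2 + 5*w)/(w^2 + 5*w - 14)
(4) = l/(l - 3)
(5) = (s + 3)/(s^2 - 12*s + 36)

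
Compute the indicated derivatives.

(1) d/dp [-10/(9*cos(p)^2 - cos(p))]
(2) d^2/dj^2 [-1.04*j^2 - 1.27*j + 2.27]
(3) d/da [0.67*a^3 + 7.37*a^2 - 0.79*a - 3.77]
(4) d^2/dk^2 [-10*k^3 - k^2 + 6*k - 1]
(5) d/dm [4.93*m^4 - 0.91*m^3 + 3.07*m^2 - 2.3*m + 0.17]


(1) = 10*(sin(p)/cos(p)^2 - 18*tan(p))/(9*cos(p) - 1)^2
(2) = -2.08000000000000
(3) = 2.01*a^2 + 14.74*a - 0.79
(4) = -60*k - 2
(5) = 19.72*m^3 - 2.73*m^2 + 6.14*m - 2.3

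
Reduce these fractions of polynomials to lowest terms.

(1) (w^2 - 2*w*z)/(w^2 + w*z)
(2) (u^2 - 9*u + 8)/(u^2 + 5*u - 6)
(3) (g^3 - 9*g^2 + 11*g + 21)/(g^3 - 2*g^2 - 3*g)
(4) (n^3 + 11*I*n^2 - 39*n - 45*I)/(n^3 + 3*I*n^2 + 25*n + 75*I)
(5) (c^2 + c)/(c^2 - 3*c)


(1) = (w - 2*z)/(w + z)
(2) = (u - 8)/(u + 6)
(3) = (g - 7)/g
(4) = (n + 3*I)/(n - 5*I)
(5) = (c + 1)/(c - 3)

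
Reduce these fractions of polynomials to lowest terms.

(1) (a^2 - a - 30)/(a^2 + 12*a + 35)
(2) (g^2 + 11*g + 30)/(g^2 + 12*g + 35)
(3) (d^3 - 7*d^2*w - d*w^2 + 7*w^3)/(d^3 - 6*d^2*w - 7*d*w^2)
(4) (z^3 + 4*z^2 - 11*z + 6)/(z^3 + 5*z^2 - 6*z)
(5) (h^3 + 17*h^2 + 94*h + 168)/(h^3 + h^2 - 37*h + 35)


(1) = (a - 6)/(a + 7)
(2) = (g + 6)/(g + 7)
(3) = (d - w)/d
(4) = (z - 1)/z
(5) = (h^2 + 10*h + 24)/(h^2 - 6*h + 5)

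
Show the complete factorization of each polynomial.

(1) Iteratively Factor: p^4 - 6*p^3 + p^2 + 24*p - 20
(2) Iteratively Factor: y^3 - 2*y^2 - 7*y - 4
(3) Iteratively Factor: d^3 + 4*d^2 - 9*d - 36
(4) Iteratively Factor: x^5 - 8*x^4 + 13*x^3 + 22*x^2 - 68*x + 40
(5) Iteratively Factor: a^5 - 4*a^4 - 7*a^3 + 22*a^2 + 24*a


(1) = (p - 2)*(p^3 - 4*p^2 - 7*p + 10) = (p - 2)*(p - 1)*(p^2 - 3*p - 10) = (p - 5)*(p - 2)*(p - 1)*(p + 2)
(2) = (y + 1)*(y^2 - 3*y - 4) = (y - 4)*(y + 1)*(y + 1)
(3) = (d + 4)*(d^2 - 9) = (d - 3)*(d + 4)*(d + 3)
(4) = (x - 2)*(x^4 - 6*x^3 + x^2 + 24*x - 20) = (x - 2)*(x + 2)*(x^3 - 8*x^2 + 17*x - 10) = (x - 5)*(x - 2)*(x + 2)*(x^2 - 3*x + 2) = (x - 5)*(x - 2)^2*(x + 2)*(x - 1)
(5) = (a + 1)*(a^4 - 5*a^3 - 2*a^2 + 24*a) = a*(a + 1)*(a^3 - 5*a^2 - 2*a + 24) = a*(a + 1)*(a + 2)*(a^2 - 7*a + 12) = a*(a - 4)*(a + 1)*(a + 2)*(a - 3)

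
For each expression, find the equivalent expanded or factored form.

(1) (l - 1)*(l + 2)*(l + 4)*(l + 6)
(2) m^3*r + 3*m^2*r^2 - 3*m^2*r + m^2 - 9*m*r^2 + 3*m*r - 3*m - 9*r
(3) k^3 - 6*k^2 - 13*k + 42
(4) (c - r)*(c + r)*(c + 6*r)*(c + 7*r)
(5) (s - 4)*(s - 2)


(1) = l^4 + 11*l^3 + 32*l^2 + 4*l - 48
(2) = (m - 3)*(m + 3*r)*(m*r + 1)
(3) = (k - 7)*(k - 2)*(k + 3)
(4) = c^4 + 13*c^3*r + 41*c^2*r^2 - 13*c*r^3 - 42*r^4
(5) = s^2 - 6*s + 8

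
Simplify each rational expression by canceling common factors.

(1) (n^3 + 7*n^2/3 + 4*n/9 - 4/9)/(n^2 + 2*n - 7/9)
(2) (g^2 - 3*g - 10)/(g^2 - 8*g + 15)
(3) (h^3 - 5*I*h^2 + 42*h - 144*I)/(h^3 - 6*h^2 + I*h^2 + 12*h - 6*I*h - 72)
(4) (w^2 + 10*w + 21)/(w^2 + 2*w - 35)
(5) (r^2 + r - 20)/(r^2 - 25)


(1) = (3*n^2 + 8*n + 4)/(3*n + 7)
(2) = (g + 2)/(g - 3)
(3) = (h^2 - 2*I*h + 48)/(h^2 + h*(-6 + 4*I) - 24*I)
(4) = (w + 3)/(w - 5)
(5) = (r - 4)/(r - 5)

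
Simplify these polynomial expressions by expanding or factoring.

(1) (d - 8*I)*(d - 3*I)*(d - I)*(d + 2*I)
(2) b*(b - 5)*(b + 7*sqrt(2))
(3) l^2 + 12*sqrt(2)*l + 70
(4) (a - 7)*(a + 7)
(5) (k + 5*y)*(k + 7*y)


(1) = d^4 - 10*I*d^3 - 11*d^2 - 46*I*d - 48
(2) = b^3 - 5*b^2 + 7*sqrt(2)*b^2 - 35*sqrt(2)*b
(3) = (l + 5*sqrt(2))*(l + 7*sqrt(2))
(4) = a^2 - 49
(5) = k^2 + 12*k*y + 35*y^2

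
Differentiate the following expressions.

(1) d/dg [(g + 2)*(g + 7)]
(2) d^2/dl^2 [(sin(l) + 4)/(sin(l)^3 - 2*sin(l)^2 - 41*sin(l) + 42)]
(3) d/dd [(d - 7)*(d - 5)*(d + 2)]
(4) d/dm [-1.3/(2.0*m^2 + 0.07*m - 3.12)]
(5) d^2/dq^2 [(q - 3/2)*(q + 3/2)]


(1) = 2*g + 9
(2) = 2*(-2*sin(l)^6 - 17*sin(l)^5 - 54*sin(l)^4 + 410*sin(l)^3 + 403*sin(l)^2 - 5188*sin(l) - 8782)/((sin(l) - 7)^3*(sin(l) - 1)^2*(sin(l) + 6)^3)
(3) = 3*d^2 - 20*d + 11
(4) = (5.2*m + 0.091)/(2.0*m^2 + 0.07*m - 3.12)^2
(5) = 2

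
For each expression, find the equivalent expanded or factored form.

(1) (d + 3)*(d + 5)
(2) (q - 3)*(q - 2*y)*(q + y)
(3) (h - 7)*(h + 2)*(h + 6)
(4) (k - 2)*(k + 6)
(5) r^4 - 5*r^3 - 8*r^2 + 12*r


(1) = d^2 + 8*d + 15
(2) = q^3 - q^2*y - 3*q^2 - 2*q*y^2 + 3*q*y + 6*y^2
(3) = h^3 + h^2 - 44*h - 84
(4) = k^2 + 4*k - 12
(5) = r*(r - 6)*(r - 1)*(r + 2)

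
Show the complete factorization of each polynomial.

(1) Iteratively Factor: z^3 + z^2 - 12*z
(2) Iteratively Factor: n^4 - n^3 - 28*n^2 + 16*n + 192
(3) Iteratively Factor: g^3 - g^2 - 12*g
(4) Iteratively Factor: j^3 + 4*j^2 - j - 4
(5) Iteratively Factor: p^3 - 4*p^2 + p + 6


(1) = (z)*(z^2 + z - 12) = z*(z - 3)*(z + 4)
(2) = (n - 4)*(n^3 + 3*n^2 - 16*n - 48) = (n - 4)*(n + 3)*(n^2 - 16) = (n - 4)*(n + 3)*(n + 4)*(n - 4)
(3) = (g - 4)*(g^2 + 3*g) = g*(g - 4)*(g + 3)
(4) = (j + 1)*(j^2 + 3*j - 4) = (j - 1)*(j + 1)*(j + 4)
(5) = (p - 3)*(p^2 - p - 2) = (p - 3)*(p - 2)*(p + 1)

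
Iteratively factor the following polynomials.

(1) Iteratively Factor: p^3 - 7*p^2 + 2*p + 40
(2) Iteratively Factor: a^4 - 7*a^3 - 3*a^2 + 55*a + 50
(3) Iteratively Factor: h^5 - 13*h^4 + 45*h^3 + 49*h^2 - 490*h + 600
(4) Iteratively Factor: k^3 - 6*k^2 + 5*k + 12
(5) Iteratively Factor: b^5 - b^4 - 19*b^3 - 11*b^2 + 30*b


(1) = (p - 4)*(p^2 - 3*p - 10) = (p - 5)*(p - 4)*(p + 2)
(2) = (a + 2)*(a^3 - 9*a^2 + 15*a + 25) = (a - 5)*(a + 2)*(a^2 - 4*a - 5) = (a - 5)^2*(a + 2)*(a + 1)
(3) = (h - 2)*(h^4 - 11*h^3 + 23*h^2 + 95*h - 300) = (h - 5)*(h - 2)*(h^3 - 6*h^2 - 7*h + 60) = (h - 5)*(h - 2)*(h + 3)*(h^2 - 9*h + 20) = (h - 5)*(h - 4)*(h - 2)*(h + 3)*(h - 5)
(4) = (k - 4)*(k^2 - 2*k - 3) = (k - 4)*(k + 1)*(k - 3)
(5) = (b + 3)*(b^4 - 4*b^3 - 7*b^2 + 10*b) = (b - 5)*(b + 3)*(b^3 + b^2 - 2*b) = (b - 5)*(b + 2)*(b + 3)*(b^2 - b) = (b - 5)*(b - 1)*(b + 2)*(b + 3)*(b)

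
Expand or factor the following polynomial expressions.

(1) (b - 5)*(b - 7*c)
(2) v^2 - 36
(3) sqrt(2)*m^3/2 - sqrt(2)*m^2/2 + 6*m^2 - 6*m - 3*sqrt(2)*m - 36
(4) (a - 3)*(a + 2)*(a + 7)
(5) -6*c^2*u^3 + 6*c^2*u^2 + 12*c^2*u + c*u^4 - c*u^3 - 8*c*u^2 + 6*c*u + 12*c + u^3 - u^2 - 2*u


(1) = b^2 - 7*b*c - 5*b + 35*c
(2) = (v - 6)*(v + 6)
(3) = (m - 3)*(m + 6*sqrt(2))*(sqrt(2)*m/2 + sqrt(2))
(4) = a^3 + 6*a^2 - 13*a - 42
(5) = (-6*c + u)*(u - 2)*(u + 1)*(c*u + 1)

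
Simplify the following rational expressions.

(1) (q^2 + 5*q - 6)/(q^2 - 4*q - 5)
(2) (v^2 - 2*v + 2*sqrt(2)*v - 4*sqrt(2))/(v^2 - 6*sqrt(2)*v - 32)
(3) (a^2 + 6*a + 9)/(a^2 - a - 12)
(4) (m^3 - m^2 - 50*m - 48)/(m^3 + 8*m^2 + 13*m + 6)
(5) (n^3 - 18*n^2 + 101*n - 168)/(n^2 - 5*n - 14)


(1) = (q^2 + 5*q - 6)/(q^2 - 4*q - 5)
(2) = (v - 2)/(v - 8*sqrt(2))
(3) = (a + 3)/(a - 4)
(4) = (m - 8)/(m + 1)
(5) = (n^2 - 11*n + 24)/(n + 2)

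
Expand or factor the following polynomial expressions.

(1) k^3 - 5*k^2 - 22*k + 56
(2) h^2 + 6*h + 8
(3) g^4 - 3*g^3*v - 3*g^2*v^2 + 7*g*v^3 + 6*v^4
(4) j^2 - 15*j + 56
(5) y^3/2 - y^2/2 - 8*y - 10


(1) = (k - 7)*(k - 2)*(k + 4)
(2) = (h + 2)*(h + 4)
(3) = (g - 3*v)*(g - 2*v)*(g + v)^2
(4) = (j - 8)*(j - 7)
(5) = (y/2 + 1)*(y - 5)*(y + 2)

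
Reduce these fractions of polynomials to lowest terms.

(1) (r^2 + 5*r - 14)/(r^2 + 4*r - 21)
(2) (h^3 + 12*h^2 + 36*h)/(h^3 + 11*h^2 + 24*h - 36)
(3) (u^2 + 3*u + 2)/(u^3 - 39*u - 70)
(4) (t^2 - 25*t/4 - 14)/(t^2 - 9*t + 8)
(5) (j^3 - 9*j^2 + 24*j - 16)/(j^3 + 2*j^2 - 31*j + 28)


(1) = (r - 2)/(r - 3)
(2) = h/(h - 1)
(3) = (u + 1)/(u^2 - 2*u - 35)
(4) = (4*t + 7)/(4*t - 4)
(5) = (j - 4)/(j + 7)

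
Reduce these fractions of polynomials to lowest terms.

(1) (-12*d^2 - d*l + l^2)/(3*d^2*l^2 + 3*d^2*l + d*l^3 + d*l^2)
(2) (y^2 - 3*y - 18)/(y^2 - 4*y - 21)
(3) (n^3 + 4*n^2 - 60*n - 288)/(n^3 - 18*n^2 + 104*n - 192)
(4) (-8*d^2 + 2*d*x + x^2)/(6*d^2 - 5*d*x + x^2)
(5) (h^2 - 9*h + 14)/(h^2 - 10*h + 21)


(1) = (-4*d + l)/(d*l^2 + d*l)
(2) = (y - 6)/(y - 7)
(3) = (n^2 + 12*n + 36)/(n^2 - 10*n + 24)
(4) = (4*d + x)/(-3*d + x)
(5) = (h - 2)/(h - 3)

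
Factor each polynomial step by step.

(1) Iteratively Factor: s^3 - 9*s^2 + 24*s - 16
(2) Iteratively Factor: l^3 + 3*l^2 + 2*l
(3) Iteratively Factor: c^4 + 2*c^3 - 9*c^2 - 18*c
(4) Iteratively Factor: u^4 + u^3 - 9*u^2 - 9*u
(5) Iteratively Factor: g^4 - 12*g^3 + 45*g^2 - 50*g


(1) = (s - 4)*(s^2 - 5*s + 4) = (s - 4)^2*(s - 1)
(2) = (l + 1)*(l^2 + 2*l) = l*(l + 1)*(l + 2)
(3) = (c - 3)*(c^3 + 5*c^2 + 6*c) = (c - 3)*(c + 3)*(c^2 + 2*c) = (c - 3)*(c + 2)*(c + 3)*(c)
(4) = (u)*(u^3 + u^2 - 9*u - 9) = u*(u + 1)*(u^2 - 9) = u*(u + 1)*(u + 3)*(u - 3)
(5) = (g - 2)*(g^3 - 10*g^2 + 25*g) = (g - 5)*(g - 2)*(g^2 - 5*g) = (g - 5)^2*(g - 2)*(g)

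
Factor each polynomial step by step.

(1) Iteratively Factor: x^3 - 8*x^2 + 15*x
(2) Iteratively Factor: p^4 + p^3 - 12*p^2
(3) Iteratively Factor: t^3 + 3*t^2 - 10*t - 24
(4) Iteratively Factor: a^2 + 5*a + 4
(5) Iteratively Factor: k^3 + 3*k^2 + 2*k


(1) = (x)*(x^2 - 8*x + 15) = x*(x - 5)*(x - 3)
(2) = (p - 3)*(p^3 + 4*p^2) = (p - 3)*(p + 4)*(p^2) = p*(p - 3)*(p + 4)*(p)
(3) = (t - 3)*(t^2 + 6*t + 8) = (t - 3)*(t + 4)*(t + 2)
(4) = (a + 4)*(a + 1)
(5) = (k + 2)*(k^2 + k) = (k + 1)*(k + 2)*(k)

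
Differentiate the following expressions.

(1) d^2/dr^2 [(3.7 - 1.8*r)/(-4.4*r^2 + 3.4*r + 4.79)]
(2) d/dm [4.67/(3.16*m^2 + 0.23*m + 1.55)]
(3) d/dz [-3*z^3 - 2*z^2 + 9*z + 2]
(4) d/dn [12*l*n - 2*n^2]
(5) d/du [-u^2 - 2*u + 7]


(1) = ((44.8 - 47.52*r)*(-4.4*r^2 + 3.4*r + 4.79) - (1.8*r - 3.7)*(8.8*r - 3.4)*(17.6*r - 6.8))/(-4.4*r^2 + 3.4*r + 4.79)^3
(2) = (-29.5144*m - 1.0741)/(3.16*m^2 + 0.23*m + 1.55)^2
(3) = -9*z^2 - 4*z + 9
(4) = 12*l - 4*n
(5) = -2*u - 2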